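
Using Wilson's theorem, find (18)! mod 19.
By Wilson's theorem, (18)! ≡ -1 ≡ 18 (mod 19)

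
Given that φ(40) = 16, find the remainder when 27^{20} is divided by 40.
By Euler: 27^{16} ≡ 1 mod 40 since gcd(27, 40) = 1. 20 = 1×16 + 4. So 27^{20} ≡ 27^{4} ≡ 1 mod 40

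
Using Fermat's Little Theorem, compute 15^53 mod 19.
By Fermat: 15^{18} ≡ 1 (mod 19). 53 = 2×18 + 17. So 15^{53} ≡ 15^{17} ≡ 14 (mod 19)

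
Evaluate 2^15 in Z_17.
By repeated squaring (mod 17): 2^{1}≡2, 2^{2}≡4, 2^{4}≡16, 2^{8}≡1. Then 2^{15} = 2^{8+4+2+1} ≡ 1 × 16 × 4 × 2 ≡ 9 (mod 17)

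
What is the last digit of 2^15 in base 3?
Using Fermat: 2^{2} ≡ 1 mod 3. 15 ≡ 1 mod 2. So 2^{15} ≡ 2^{1} ≡ 2 mod 3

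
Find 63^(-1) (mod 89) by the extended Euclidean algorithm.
Extended GCD: 63(-24) + 89(17) = 1. So 63^(-1) ≡ -24 ≡ 65 (mod 89). Verify: 63 × 65 = 4095 ≡ 1 (mod 89)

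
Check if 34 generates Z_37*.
34^{9} ≡ 1 (mod 37) and 9 < 36, so ord_37(34) = 9 ≠ 36 and 34 is not a primitive root.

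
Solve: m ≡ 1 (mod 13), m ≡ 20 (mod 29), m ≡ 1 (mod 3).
M = 13 × 29 × 3 = 1131. M₁ = 87, y₁ ≡ 3 (mod 13). M₂ = 39, y₂ ≡ 3 (mod 29). M₃ = 377, y₃ ≡ 2 (mod 3). m = 1×87×3 + 20×39×3 + 1×377×2 ≡ 1093 (mod 1131)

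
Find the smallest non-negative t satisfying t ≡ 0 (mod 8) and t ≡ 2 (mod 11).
M = 8 × 11 = 88. M₁ = 11, y₁ ≡ 3 (mod 8). M₂ = 8, y₂ ≡ 7 (mod 11). t = 0×11×3 + 2×8×7 ≡ 24 (mod 88)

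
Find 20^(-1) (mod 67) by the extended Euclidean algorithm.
Extended GCD: 20(-10) + 67(3) = 1. So 20^(-1) ≡ -10 ≡ 57 (mod 67). Verify: 20 × 57 = 1140 ≡ 1 (mod 67)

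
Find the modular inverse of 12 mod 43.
Since 43 is prime, by Fermat 12^(-1) ≡ 12^{41} ≡ 18 (mod 43). Verify: 12 × 18 = 216 ≡ 1 (mod 43)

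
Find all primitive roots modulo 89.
There are φ(88) = 40 primitive roots mod 89: {3, 6, 7, 13, 14, 15, 19, 23, 24, 26, 27, 28, 29, 30, 31, 33, 35, 38, 41, 43, 46, 48, 51, 54, 56, 58, 59, 60, 61, 62, 63, 65, 66, 70, 74, 75, 76, 82, 83, 86}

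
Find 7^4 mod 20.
7^{4} = 2401 ≡ 1 mod 20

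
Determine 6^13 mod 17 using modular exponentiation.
By repeated squaring mod 17: 6^{1}≡6, 6^{2}≡2, 6^{4}≡4, 6^{8}≡16. Then 6^{13} = 6^{8+4+1} ≡ 16 × 4 × 6 ≡ 10 mod 17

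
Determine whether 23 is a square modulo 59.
By Euler's criterion: 23^{29} ≡ 58 mod 59. Since this equals -1 (≡ 58), 23 is not a QR.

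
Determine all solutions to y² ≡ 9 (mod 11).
The square roots of 9 mod 11 are 3 and 8. Verify: 3² = 9 ≡ 9 (mod 11)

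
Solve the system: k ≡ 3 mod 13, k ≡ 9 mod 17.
M = 13 × 17 = 221. M₁ = 17, y₁ ≡ 10 mod 13. M₂ = 13, y₂ ≡ 4 mod 17. k = 3×17×10 + 9×13×4 ≡ 94 mod 221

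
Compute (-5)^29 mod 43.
By repeated squaring (mod 43): (-5)^{1}≡38, (-5)^{2}≡25, (-5)^{4}≡23, (-5)^{8}≡13, (-5)^{16}≡40. Then (-5)^{29} = (-5)^{16+8+4+1} ≡ 40 × 13 × 23 × 38 ≡ 13 (mod 43)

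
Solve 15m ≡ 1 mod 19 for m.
Since 19 is prime, by Fermat 15^(-1) ≡ 15^{17} ≡ 14 mod 19. Verify: 15 × 14 = 210 ≡ 1 mod 19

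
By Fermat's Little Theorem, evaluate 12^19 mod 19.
By Fermat: 12^{18} ≡ 1 mod 19. So 12^{19} = 12^{18} · 12^{1} ≡ 12^{1} ≡ 12 mod 19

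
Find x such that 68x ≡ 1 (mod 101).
Since 101 is prime, by Fermat 68^(-1) ≡ 68^{99} ≡ 52 (mod 101). Verify: 68 × 52 = 3536 ≡ 1 (mod 101)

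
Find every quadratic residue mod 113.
Quadratic residues modulo 113: {1, 2, 4, 7, 8, 9, 11, 13, 14, 15, 16, 18, 22, 25, 26, 28, 30, 31, 32, 36, 41, 44, 49, 50, 51, 52, 53, 56, 57, 60, 61, 62, 63, 64, 69, 72, 77, 81, 82, 83, 85, 87, 88, 91, 95, 97, 98, 99, 100, 102, 104, 105, 106, 109, 111, 112}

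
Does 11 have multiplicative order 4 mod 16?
Powers of 11 mod 16: 11^1≡11, 11^2≡9, 11^3≡3, 11^4≡1. First k with 11^k≡1 is k=4. Yes, ord_16(11) = 4.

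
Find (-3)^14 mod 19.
By repeated squaring mod 19: (-3)^{1}≡16, (-3)^{2}≡9, (-3)^{4}≡5, (-3)^{8}≡6. Then (-3)^{14} = (-3)^{8+4+2} ≡ 6 × 5 × 9 ≡ 4 mod 19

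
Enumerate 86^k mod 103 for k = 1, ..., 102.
86^1, 86^2, ..., 86^{102} mod 103: [86, 83, 31, 91, 101, 34, 40, 41, 24, 4, 35, 23, 21, 55, 95, 33, 57, 61, 96, 16, 37, 92, 84, 14, 71, 29, 22, 38, 75, 64, 45, 59, 27, 56, 78, 13, 88, 49, 94, 50, 77, 30, 5, 18, 3, 52, 43, 93, 67, 97, 102, 17, 20, 72, 12, 2, 69, 63, 62, 79, 99, 68, 80, 82, 48, 8, 70, 46, 42, 7, 87, 66, 11, 19, 89, 32, 74, 81, 65, 28, 39, 58, 44, 76, 47, 25, 90, 15, 54, 9, 53, 26, 73, 98, 85, 100, 51, 60, 10, 36, 6, 1]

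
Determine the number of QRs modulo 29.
Exactly half the non-zero residues mod a prime are QRs: (29-1)/2 = 14.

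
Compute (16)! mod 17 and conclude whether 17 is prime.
(16)! mod 17 = 16. Since 16 ≡ -1 (mod 17), 17 is prime.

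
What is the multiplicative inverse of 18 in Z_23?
Since 23 is prime, by Fermat 18^(-1) ≡ 18^{21} ≡ 9 mod 23. Verify: 18 × 9 = 162 ≡ 1 mod 23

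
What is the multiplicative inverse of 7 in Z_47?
Since 47 is prime, by Fermat 7^(-1) ≡ 7^{45} ≡ 27 (mod 47). Verify: 7 × 27 = 189 ≡ 1 (mod 47)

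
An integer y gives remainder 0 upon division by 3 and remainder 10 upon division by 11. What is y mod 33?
M = 3 × 11 = 33. M₁ = 11, y₁ ≡ 2 mod 3. M₂ = 3, y₂ ≡ 4 mod 11. y = 0×11×2 + 10×3×4 ≡ 21 mod 33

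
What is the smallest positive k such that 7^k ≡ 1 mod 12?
Powers of 7 mod 12: 7^1≡7, 7^2≡1. ord_12(7) = 2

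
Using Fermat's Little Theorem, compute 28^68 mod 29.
By Fermat: 28^{28} ≡ 1 (mod 29). 68 = 2×28 + 12. So 28^{68} ≡ 28^{12} ≡ 1 (mod 29)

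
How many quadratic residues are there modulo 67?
For prime 67, there are (p-1)/2 = (67-1)/2 = 33 quadratic residues (excluding 0).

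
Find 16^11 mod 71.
By repeated squaring mod 71: 16^{1}≡16, 16^{2}≡43, 16^{4}≡3, 16^{8}≡9. Then 16^{11} = 16^{8+2+1} ≡ 9 × 43 × 16 ≡ 15 mod 71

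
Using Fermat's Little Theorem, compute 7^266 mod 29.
By Fermat: 7^{28} ≡ 1 mod 29. 266 ≡ 14 mod 28. So 7^{266} ≡ 7^{14} ≡ 1 mod 29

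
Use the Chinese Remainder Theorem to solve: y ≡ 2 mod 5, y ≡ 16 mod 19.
M = 5 × 19 = 95. M₁ = 19, y₁ ≡ 4 mod 5. M₂ = 5, y₂ ≡ 4 mod 19. y = 2×19×4 + 16×5×4 ≡ 92 mod 95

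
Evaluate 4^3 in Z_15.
4^{3} = 64 ≡ 4 mod 15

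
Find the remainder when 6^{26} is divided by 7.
By Fermat: 6^{6} ≡ 1 (mod 7). 26 = 4×6 + 2. So 6^{26} ≡ 6^{2} ≡ 1 (mod 7)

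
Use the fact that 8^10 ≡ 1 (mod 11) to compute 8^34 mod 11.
By Fermat: 8^{10} ≡ 1 (mod 11). 34 = 3×10 + 4. So 8^{34} ≡ 8^{4} ≡ 4 (mod 11)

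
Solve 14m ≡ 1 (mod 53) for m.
Since 53 is prime, by Fermat 14^(-1) ≡ 14^{51} ≡ 19 (mod 53). Verify: 14 × 19 = 266 ≡ 1 (mod 53)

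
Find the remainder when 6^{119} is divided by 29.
By Fermat: 6^{28} ≡ 1 (mod 29). 119 = 4×28 + 7. So 6^{119} ≡ 6^{7} ≡ 28 (mod 29)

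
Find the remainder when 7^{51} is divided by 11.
By Fermat: 7^{10} ≡ 1 (mod 11). 51 = 5×10 + 1. So 7^{51} ≡ 7^{1} ≡ 7 (mod 11)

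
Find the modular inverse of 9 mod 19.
Since 19 is prime, by Fermat 9^(-1) ≡ 9^{17} ≡ 17 (mod 19). Verify: 9 × 17 = 153 ≡ 1 (mod 19)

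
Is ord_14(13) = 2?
Powers of 13 mod 14: 13^1≡13, 13^2≡1. First k with 13^k≡1 is k=2. Yes, ord_14(13) = 2.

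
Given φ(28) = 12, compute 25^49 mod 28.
By Euler: 25^{12} ≡ 1 (mod 28) since gcd(25, 28) = 1. 49 = 4×12 + 1. So 25^{49} ≡ 25^{1} ≡ 25 (mod 28)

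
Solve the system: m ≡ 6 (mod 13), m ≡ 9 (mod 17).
M = 13 × 17 = 221. M₁ = 17, y₁ ≡ 10 (mod 13). M₂ = 13, y₂ ≡ 4 (mod 17). m = 6×17×10 + 9×13×4 ≡ 162 (mod 221)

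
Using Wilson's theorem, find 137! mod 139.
(138)! = (137)! × (138) ≡ -1 mod 139. So (137)! ≡ -1 × (138)^(-1) ≡ (-1)×(-1) = 1 mod 139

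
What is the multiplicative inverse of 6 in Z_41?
Since 41 is prime, by Fermat 6^(-1) ≡ 6^{39} ≡ 7 mod 41. Verify: 6 × 7 = 42 ≡ 1 mod 41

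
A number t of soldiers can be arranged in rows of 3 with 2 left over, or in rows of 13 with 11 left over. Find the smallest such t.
M = 3 × 13 = 39. M₁ = 13, y₁ ≡ 1 mod 3. M₂ = 3, y₂ ≡ 9 mod 13. t = 2×13×1 + 11×3×9 ≡ 11 mod 39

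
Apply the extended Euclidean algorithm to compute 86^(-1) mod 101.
Extended GCD: 86(-27) + 101(23) = 1. So 86^(-1) ≡ -27 ≡ 74 (mod 101). Verify: 86 × 74 = 6364 ≡ 1 (mod 101)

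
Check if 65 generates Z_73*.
65^{6} ≡ 1 mod 73 and 6 < 72, so ord_73(65) = 6 ≠ 72 and 65 is not a primitive root.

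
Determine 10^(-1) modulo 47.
Since 47 is prime, by Fermat 10^(-1) ≡ 10^{45} ≡ 33 mod 47. Verify: 10 × 33 = 330 ≡ 1 mod 47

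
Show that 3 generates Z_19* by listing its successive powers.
3^1, 3^2, ..., 3^{18} mod 19: [3, 9, 8, 5, 15, 7, 2, 6, 18, 16, 10, 11, 14, 4, 12, 17, 13, 1]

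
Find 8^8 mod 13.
By repeated squaring mod 13: 8^{1}≡8, 8^{2}≡12, 8^{4}≡1, 8^{8}≡1. So 8^{8} ≡ 1 mod 13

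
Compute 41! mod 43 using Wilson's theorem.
(42)! = (41)! × (42) ≡ -1 mod 43. So (41)! ≡ -1 × (42)^(-1) ≡ (-1)×(-1) = 1 mod 43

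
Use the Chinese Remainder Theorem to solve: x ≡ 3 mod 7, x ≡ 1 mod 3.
M = 7 × 3 = 21. M₁ = 3, y₁ ≡ 5 mod 7. M₂ = 7, y₂ ≡ 1 mod 3. x = 3×3×5 + 1×7×1 ≡ 10 mod 21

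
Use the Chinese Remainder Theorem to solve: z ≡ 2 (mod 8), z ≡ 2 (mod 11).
M = 8 × 11 = 88. M₁ = 11, y₁ ≡ 3 (mod 8). M₂ = 8, y₂ ≡ 7 (mod 11). z = 2×11×3 + 2×8×7 ≡ 2 (mod 88)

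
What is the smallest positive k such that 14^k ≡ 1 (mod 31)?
Powers of 14 mod 31: 14^1≡14, 14^2≡10, 14^3≡16, 14^4≡7, 14^5≡5, 14^6≡8, 14^7≡19, 14^8≡18, 14^9≡4, 14^10≡25, 14^11≡9, 14^12≡2, 14^13≡28, 14^14≡20, 14^15≡1. Order = 15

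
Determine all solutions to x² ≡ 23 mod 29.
The square roots of 23 mod 29 are 20 and 9. Verify: 20² = 400 ≡ 23 mod 29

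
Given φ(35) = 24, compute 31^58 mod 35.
By Euler: 31^{24} ≡ 1 (mod 35) since gcd(31, 35) = 1. 58 = 2×24 + 10. So 31^{58} ≡ 31^{10} ≡ 11 (mod 35)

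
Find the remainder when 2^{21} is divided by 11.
By Fermat: 2^{10} ≡ 1 mod 11. 21 = 2×10 + 1. So 2^{21} ≡ 2^{1} ≡ 2 mod 11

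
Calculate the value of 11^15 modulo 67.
By repeated squaring mod 67: 11^{1}≡11, 11^{2}≡54, 11^{4}≡35, 11^{8}≡19. Then 11^{15} = 11^{8+4+2+1} ≡ 19 × 35 × 54 × 11 ≡ 45 mod 67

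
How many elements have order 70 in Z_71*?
A prime p has φ(p-1) primitive roots; here φ(70) = 24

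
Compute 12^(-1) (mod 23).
Since 23 is prime, by Fermat 12^(-1) ≡ 12^{21} ≡ 2 (mod 23). Verify: 12 × 2 = 24 ≡ 1 (mod 23)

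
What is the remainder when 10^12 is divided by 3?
Using Fermat: 10^{2} ≡ 1 (mod 3). 12 ≡ 0 (mod 2). So 10^{12} ≡ 10^{0} ≡ 1 (mod 3)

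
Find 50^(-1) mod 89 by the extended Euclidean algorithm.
Extended GCD: 50(-16) + 89(9) = 1. So 50^(-1) ≡ -16 ≡ 73 mod 89. Verify: 50 × 73 = 3650 ≡ 1 mod 89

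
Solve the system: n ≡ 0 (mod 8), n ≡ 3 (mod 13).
M = 8 × 13 = 104. M₁ = 13, y₁ ≡ 5 (mod 8). M₂ = 8, y₂ ≡ 5 (mod 13). n = 0×13×5 + 3×8×5 ≡ 16 (mod 104)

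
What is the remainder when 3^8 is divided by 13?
By repeated squaring mod 13: 3^{1}≡3, 3^{2}≡9, 3^{4}≡3, 3^{8}≡9. So 3^{8} ≡ 9 mod 13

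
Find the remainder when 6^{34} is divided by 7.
By Fermat: 6^{6} ≡ 1 (mod 7). 34 = 5×6 + 4. So 6^{34} ≡ 6^{4} ≡ 1 (mod 7)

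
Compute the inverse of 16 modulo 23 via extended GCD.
Extended GCD: 16(-10) + 23(7) = 1. So 16^(-1) ≡ -10 ≡ 13 (mod 23). Verify: 16 × 13 = 208 ≡ 1 (mod 23)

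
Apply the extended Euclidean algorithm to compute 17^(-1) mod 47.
Extended GCD: 17(-11) + 47(4) = 1. So 17^(-1) ≡ -11 ≡ 36 (mod 47). Verify: 17 × 36 = 612 ≡ 1 (mod 47)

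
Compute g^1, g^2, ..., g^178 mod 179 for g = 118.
118^1, 118^2, ..., 118^{178} mod 179: [118, 141, 170, 12, 163, 81, 71, 144, 166, 77, 136, 117, 23, 29, 21, 151, 97, 169, 73, 22, 90, 59, 160, 85, 6, 171, 130, 125, 72, 83, 128, 68, 148, 101, 104, 100, 165, 138, 174, 126, 11, 45, 119, 80, 132, 3, 175, 65, 152, 36, 131, 64, 34, 74, 140, 52, 50, 172, 69, 87, 63, 95, 112, 149, 40, 66, 91, 177, 122, 76, 18, 155, 32, 17, 37, 70, 26, 25, 86, 124, 133, 121, 137, 56, 164, 20, 33, 135, 178, 61, 38, 9, 167, 16, 98, 108, 35, 13, 102, 43, 62, 156, 150, 158, 28, 82, 10, 106, 157, 89, 120, 19, 94, 173, 8, 49, 54, 107, 96, 51, 111, 31, 78, 75, 79, 14, 41, 5, 53, 168, 134, 60, 99, 47, 176, 4, 114, 27, 143, 48, 115, 145, 105, 39, 127, 129, 7, 110, 92, 116, 84, 67, 30, 139, 113, 88, 2, 57, 103, 161, 24, 147, 162, 142, 109, 153, 154, 93, 55, 46, 58, 42, 123, 15, 159, 146, 44, 1]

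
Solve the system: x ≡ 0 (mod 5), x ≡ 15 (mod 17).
M = 5 × 17 = 85. M₁ = 17, y₁ ≡ 3 (mod 5). M₂ = 5, y₂ ≡ 7 (mod 17). x = 0×17×3 + 15×5×7 ≡ 15 (mod 85)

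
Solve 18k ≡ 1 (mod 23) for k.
Since 23 is prime, by Fermat 18^(-1) ≡ 18^{21} ≡ 9 (mod 23). Verify: 18 × 9 = 162 ≡ 1 (mod 23)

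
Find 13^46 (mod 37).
Using Fermat: 13^{36} ≡ 1 (mod 37). 46 ≡ 10 (mod 36). So 13^{46} ≡ 13^{10} ≡ 4 (mod 37)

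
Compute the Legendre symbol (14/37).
(14/37) = 14^{18} mod 37 = -1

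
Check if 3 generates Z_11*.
3^{5} ≡ 1 (mod 11) and 5 < 10, so ord_11(3) = 5 ≠ 10 and 3 is not a primitive root.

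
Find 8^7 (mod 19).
By repeated squaring (mod 19): 8^{1}≡8, 8^{2}≡7, 8^{4}≡11. Then 8^{7} = 8^{4+2+1} ≡ 11 × 7 × 8 ≡ 8 (mod 19)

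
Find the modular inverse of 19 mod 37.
Since 37 is prime, by Fermat 19^(-1) ≡ 19^{35} ≡ 2 mod 37. Verify: 19 × 2 = 38 ≡ 1 mod 37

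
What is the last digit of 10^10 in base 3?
Using Fermat: 10^{2} ≡ 1 mod 3. 10 ≡ 0 mod 2. So 10^{10} ≡ 10^{0} ≡ 1 mod 3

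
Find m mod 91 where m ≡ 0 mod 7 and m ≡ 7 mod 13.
M = 7 × 13 = 91. M₁ = 13, y₁ ≡ 6 mod 7. M₂ = 7, y₂ ≡ 2 mod 13. m = 0×13×6 + 7×7×2 ≡ 7 mod 91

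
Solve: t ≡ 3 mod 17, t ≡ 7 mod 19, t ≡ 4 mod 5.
M = 17 × 19 × 5 = 1615. M₁ = 95, y₁ ≡ 12 mod 17. M₂ = 85, y₂ ≡ 17 mod 19. M₃ = 323, y₃ ≡ 2 mod 5. t = 3×95×12 + 7×85×17 + 4×323×2 ≡ 1584 mod 1615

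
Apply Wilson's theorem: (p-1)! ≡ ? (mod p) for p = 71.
By Wilson's theorem, (70)! ≡ -1 ≡ 70 (mod 71)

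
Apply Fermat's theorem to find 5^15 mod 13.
By Fermat: 5^{12} ≡ 1 mod 13. So 5^{15} = 5^{12} · 5^{3} ≡ 5^{3} ≡ 8 mod 13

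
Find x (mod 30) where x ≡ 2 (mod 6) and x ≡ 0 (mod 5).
M = 6 × 5 = 30. M₁ = 5, y₁ ≡ 5 (mod 6). M₂ = 6, y₂ ≡ 1 (mod 5). x = 2×5×5 + 0×6×1 ≡ 20 (mod 30)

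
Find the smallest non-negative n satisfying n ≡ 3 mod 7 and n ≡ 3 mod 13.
M = 7 × 13 = 91. M₁ = 13, y₁ ≡ 6 mod 7. M₂ = 7, y₂ ≡ 2 mod 13. n = 3×13×6 + 3×7×2 ≡ 3 mod 91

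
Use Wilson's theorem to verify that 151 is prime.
(150)! mod 151 = 150. Since this equals -1 mod 151, Wilson confirms 151 is prime.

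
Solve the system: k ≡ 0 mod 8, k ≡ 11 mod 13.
M = 8 × 13 = 104. M₁ = 13, y₁ ≡ 5 mod 8. M₂ = 8, y₂ ≡ 5 mod 13. k = 0×13×5 + 11×8×5 ≡ 24 mod 104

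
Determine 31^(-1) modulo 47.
Since 47 is prime, by Fermat 31^(-1) ≡ 31^{45} ≡ 44 (mod 47). Verify: 31 × 44 = 1364 ≡ 1 (mod 47)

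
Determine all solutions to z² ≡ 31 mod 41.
The square roots of 31 mod 41 are 20 and 21. Verify: 20² = 400 ≡ 31 mod 41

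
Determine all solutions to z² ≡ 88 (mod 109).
The square roots of 88 mod 109 are 57 and 52. Verify: 57² = 3249 ≡ 88 (mod 109)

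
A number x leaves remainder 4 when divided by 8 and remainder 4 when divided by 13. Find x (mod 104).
M = 8 × 13 = 104. M₁ = 13, y₁ ≡ 5 (mod 8). M₂ = 8, y₂ ≡ 5 (mod 13). x = 4×13×5 + 4×8×5 ≡ 4 (mod 104)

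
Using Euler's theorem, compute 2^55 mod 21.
By Euler: 2^{12} ≡ 1 (mod 21) since gcd(2, 21) = 1. 55 = 4×12 + 7. So 2^{55} ≡ 2^{7} ≡ 2 (mod 21)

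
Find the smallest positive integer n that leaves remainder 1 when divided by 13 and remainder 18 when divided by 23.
M = 13 × 23 = 299. M₁ = 23, y₁ ≡ 4 mod 13. M₂ = 13, y₂ ≡ 16 mod 23. n = 1×23×4 + 18×13×16 ≡ 248 mod 299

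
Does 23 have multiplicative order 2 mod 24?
Powers of 23 mod 24: 23^1≡23, 23^2≡1. First k with 23^k≡1 is k=2. Yes, ord_24(23) = 2.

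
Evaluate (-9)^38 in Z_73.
By repeated squaring (mod 73): (-9)^{1}≡64, (-9)^{2}≡8, (-9)^{4}≡64, (-9)^{8}≡8, (-9)^{16}≡64, (-9)^{32}≡8. Then (-9)^{38} = (-9)^{32+4+2} ≡ 8 × 64 × 8 ≡ 8 (mod 73)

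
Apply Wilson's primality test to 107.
(106)! mod 107 = 106. Since 106 ≡ -1 (mod 107), 107 is prime.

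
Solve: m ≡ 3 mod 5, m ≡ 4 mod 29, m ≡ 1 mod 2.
M = 5 × 29 × 2 = 290. M₁ = 58, y₁ ≡ 2 mod 5. M₂ = 10, y₂ ≡ 3 mod 29. M₃ = 145, y₃ ≡ 1 mod 2. m = 3×58×2 + 4×10×3 + 1×145×1 ≡ 33 mod 290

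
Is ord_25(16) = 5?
Powers of 16 mod 25: 16^1≡16, 16^2≡6, 16^3≡21, 16^4≡11, 16^5≡1. First k with 16^k≡1 is k=5. Yes, ord_25(16) = 5.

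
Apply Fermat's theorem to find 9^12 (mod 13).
By Fermat's Little Theorem, 9^{12} ≡ 1 (mod 13) since 13 is prime and gcd(9, 13) = 1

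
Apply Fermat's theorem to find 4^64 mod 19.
By Fermat: 4^{18} ≡ 1 mod 19. 64 = 3×18 + 10. So 4^{64} ≡ 4^{10} ≡ 4 mod 19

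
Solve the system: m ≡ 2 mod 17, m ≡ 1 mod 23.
M = 17 × 23 = 391. M₁ = 23, y₁ ≡ 3 mod 17. M₂ = 17, y₂ ≡ 19 mod 23. m = 2×23×3 + 1×17×19 ≡ 70 mod 391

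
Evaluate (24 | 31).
(24/31) = 24^{15} mod 31 = -1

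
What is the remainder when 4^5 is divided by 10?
By repeated squaring (mod 10): 4^{1}≡4, 4^{2}≡6, 4^{4}≡6. Then 4^{5} = 4^{4+1} ≡ 6 × 4 ≡ 4 (mod 10)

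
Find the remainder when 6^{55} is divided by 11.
By Fermat: 6^{10} ≡ 1 (mod 11). 55 = 5×10 + 5. So 6^{55} ≡ 6^{5} ≡ 10 (mod 11)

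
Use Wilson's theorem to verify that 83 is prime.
(82)! mod 83 = 82. Since this equals -1 mod 83, Wilson confirms 83 is prime.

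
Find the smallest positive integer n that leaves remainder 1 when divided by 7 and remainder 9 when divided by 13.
M = 7 × 13 = 91. M₁ = 13, y₁ ≡ 6 (mod 7). M₂ = 7, y₂ ≡ 2 (mod 13). n = 1×13×6 + 9×7×2 ≡ 22 (mod 91)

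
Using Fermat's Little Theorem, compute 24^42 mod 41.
By Fermat: 24^{40} ≡ 1 mod 41. So 24^{42} = 24^{40} · 24^{2} ≡ 24^{2} ≡ 2 mod 41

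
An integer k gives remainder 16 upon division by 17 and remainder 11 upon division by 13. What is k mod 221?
M = 17 × 13 = 221. M₁ = 13, y₁ ≡ 4 mod 17. M₂ = 17, y₂ ≡ 10 mod 13. k = 16×13×4 + 11×17×10 ≡ 50 mod 221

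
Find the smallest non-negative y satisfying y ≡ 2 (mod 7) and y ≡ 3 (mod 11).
M = 7 × 11 = 77. M₁ = 11, y₁ ≡ 2 (mod 7). M₂ = 7, y₂ ≡ 8 (mod 11). y = 2×11×2 + 3×7×8 ≡ 58 (mod 77)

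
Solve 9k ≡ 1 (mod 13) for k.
Since 13 is prime, by Fermat 9^(-1) ≡ 9^{11} ≡ 3 (mod 13). Verify: 9 × 3 = 27 ≡ 1 (mod 13)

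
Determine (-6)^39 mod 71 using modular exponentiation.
By repeated squaring (mod 71): (-6)^{1}≡65, (-6)^{2}≡36, (-6)^{4}≡18, (-6)^{8}≡40, (-6)^{16}≡38, (-6)^{32}≡24. Then (-6)^{39} = (-6)^{32+4+2+1} ≡ 24 × 18 × 36 × 65 ≡ 53 (mod 71)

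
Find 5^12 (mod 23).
By repeated squaring (mod 23): 5^{1}≡5, 5^{2}≡2, 5^{4}≡4, 5^{8}≡16. Then 5^{12} = 5^{8+4} ≡ 16 × 4 ≡ 18 (mod 23)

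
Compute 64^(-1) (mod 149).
Since 149 is prime, by Fermat 64^(-1) ≡ 64^{147} ≡ 7 (mod 149). Verify: 64 × 7 = 448 ≡ 1 (mod 149)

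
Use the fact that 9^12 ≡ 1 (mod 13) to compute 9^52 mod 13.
By Fermat: 9^{12} ≡ 1 (mod 13). 52 = 4×12 + 4. So 9^{52} ≡ 9^{4} ≡ 9 (mod 13)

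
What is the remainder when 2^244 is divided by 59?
Using Fermat: 2^{58} ≡ 1 mod 59. 244 ≡ 12 mod 58. So 2^{244} ≡ 2^{12} ≡ 25 mod 59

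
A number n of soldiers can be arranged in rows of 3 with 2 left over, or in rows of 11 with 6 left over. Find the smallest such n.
M = 3 × 11 = 33. M₁ = 11, y₁ ≡ 2 (mod 3). M₂ = 3, y₂ ≡ 4 (mod 11). n = 2×11×2 + 6×3×4 ≡ 17 (mod 33)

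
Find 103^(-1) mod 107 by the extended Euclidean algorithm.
Extended GCD: 103(-27) + 107(26) = 1. So 103^(-1) ≡ -27 ≡ 80 mod 107. Verify: 103 × 80 = 8240 ≡ 1 mod 107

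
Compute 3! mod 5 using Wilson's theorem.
(4)! = (3)! × (4) ≡ -1 mod 5. So (3)! ≡ -1 × (4)^(-1) ≡ (-1)×(-1) = 1 mod 5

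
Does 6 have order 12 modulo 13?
ord_13(6) divides 12. For each prime q|12: 6^{6}≡12, 6^{4}≡9, none ≡ 1. So 6 has order 12 and is a primitive root mod 13.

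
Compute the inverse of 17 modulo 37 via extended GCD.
Extended GCD: 17(-13) + 37(6) = 1. So 17^(-1) ≡ -13 ≡ 24 mod 37. Verify: 17 × 24 = 408 ≡ 1 mod 37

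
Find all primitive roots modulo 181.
There are φ(180) = 48 primitive roots mod 181: {2, 10, 18, 21, 23, 24, 28, 41, 47, 50, 53, 54, 57, 58, 63, 66, 69, 76, 77, 78, 83, 84, 85, 90, 91, 96, 97, 98, 103, 104, 105, 112, 115, 118, 123, 124, 127, 128, 131, 134, 140, 153, 157, 158, 160, 163, 171, 179}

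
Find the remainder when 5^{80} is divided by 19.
By Fermat: 5^{18} ≡ 1 (mod 19). 80 = 4×18 + 8. So 5^{80} ≡ 5^{8} ≡ 4 (mod 19)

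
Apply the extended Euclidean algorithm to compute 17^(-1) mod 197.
Extended GCD: 17(58) + 197(-5) = 1. So 17^(-1) ≡ 58 mod 197. Verify: 17 × 58 = 986 ≡ 1 mod 197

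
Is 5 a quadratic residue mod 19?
By Euler's criterion: 5^{9} ≡ 1 mod 19. Since this equals 1, 5 is a QR.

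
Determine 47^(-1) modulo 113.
Since 113 is prime, by Fermat 47^(-1) ≡ 47^{111} ≡ 101 (mod 113). Verify: 47 × 101 = 4747 ≡ 1 (mod 113)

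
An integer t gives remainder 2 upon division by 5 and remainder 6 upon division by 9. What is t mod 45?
M = 5 × 9 = 45. M₁ = 9, y₁ ≡ 4 mod 5. M₂ = 5, y₂ ≡ 2 mod 9. t = 2×9×4 + 6×5×2 ≡ 42 mod 45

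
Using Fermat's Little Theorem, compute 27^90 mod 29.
By Fermat: 27^{28} ≡ 1 mod 29. 90 = 3×28 + 6. So 27^{90} ≡ 27^{6} ≡ 6 mod 29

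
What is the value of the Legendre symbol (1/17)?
(1/17) = 1^{8} mod 17 = 1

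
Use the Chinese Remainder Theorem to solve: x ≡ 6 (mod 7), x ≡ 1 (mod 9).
M = 7 × 9 = 63. M₁ = 9, y₁ ≡ 4 (mod 7). M₂ = 7, y₂ ≡ 4 (mod 9). x = 6×9×4 + 1×7×4 ≡ 55 (mod 63)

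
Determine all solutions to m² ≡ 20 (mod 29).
The square roots of 20 mod 29 are 7 and 22. Verify: 7² = 49 ≡ 20 (mod 29)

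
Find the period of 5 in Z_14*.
Powers of 5 mod 14: 5^1≡5, 5^2≡11, 5^3≡13, 5^4≡9, 5^5≡3, 5^6≡1. So the order of 5 is 6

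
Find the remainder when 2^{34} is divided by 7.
By Fermat: 2^{6} ≡ 1 (mod 7). 34 = 5×6 + 4. So 2^{34} ≡ 2^{4} ≡ 2 (mod 7)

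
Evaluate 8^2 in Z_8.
8^{2} = 64 ≡ 0 mod 8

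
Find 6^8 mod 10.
By repeated squaring mod 10: 6^{1}≡6, 6^{2}≡6, 6^{4}≡6, 6^{8}≡6. So 6^{8} ≡ 6 mod 10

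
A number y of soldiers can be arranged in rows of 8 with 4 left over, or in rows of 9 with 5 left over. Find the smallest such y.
M = 8 × 9 = 72. M₁ = 9, y₁ ≡ 1 mod 8. M₂ = 8, y₂ ≡ 8 mod 9. y = 4×9×1 + 5×8×8 ≡ 68 mod 72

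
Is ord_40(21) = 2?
Powers of 21 mod 40: 21^1≡21, 21^2≡1. First k with 21^k≡1 is k=2. Yes, ord_40(21) = 2.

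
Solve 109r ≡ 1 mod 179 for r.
Since 179 is prime, by Fermat 109^(-1) ≡ 109^{177} ≡ 23 mod 179. Verify: 109 × 23 = 2507 ≡ 1 mod 179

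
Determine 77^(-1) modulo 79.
Since 79 is prime, by Fermat 77^(-1) ≡ 77^{77} ≡ 39 (mod 79). Verify: 77 × 39 = 3003 ≡ 1 (mod 79)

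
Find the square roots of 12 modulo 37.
The square roots of 12 mod 37 are 7 and 30. Verify: 7² = 49 ≡ 12 (mod 37)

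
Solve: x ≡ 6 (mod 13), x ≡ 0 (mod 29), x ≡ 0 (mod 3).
M = 13 × 29 × 3 = 1131. M₁ = 87, y₁ ≡ 3 (mod 13). M₂ = 39, y₂ ≡ 3 (mod 29). M₃ = 377, y₃ ≡ 2 (mod 3). x = 6×87×3 + 0×39×3 + 0×377×2 ≡ 435 (mod 1131)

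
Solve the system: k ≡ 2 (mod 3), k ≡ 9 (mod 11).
M = 3 × 11 = 33. M₁ = 11, y₁ ≡ 2 (mod 3). M₂ = 3, y₂ ≡ 4 (mod 11). k = 2×11×2 + 9×3×4 ≡ 20 (mod 33)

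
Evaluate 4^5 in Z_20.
By repeated squaring (mod 20): 4^{1}≡4, 4^{2}≡16, 4^{4}≡16. Then 4^{5} = 4^{4+1} ≡ 16 × 4 ≡ 4 (mod 20)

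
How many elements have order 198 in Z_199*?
Number of primitive roots mod 199 = φ(p-1) = φ(198) = 60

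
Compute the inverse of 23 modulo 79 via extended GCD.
Extended GCD: 23(-24) + 79(7) = 1. So 23^(-1) ≡ -24 ≡ 55 mod 79. Verify: 23 × 55 = 1265 ≡ 1 mod 79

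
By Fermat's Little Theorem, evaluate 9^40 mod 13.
By Fermat: 9^{12} ≡ 1 (mod 13). 40 = 3×12 + 4. So 9^{40} ≡ 9^{4} ≡ 9 (mod 13)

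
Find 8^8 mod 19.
By repeated squaring mod 19: 8^{1}≡8, 8^{2}≡7, 8^{4}≡11, 8^{8}≡7. So 8^{8} ≡ 7 mod 19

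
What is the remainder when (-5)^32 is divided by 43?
By repeated squaring (mod 43): (-5)^{1}≡38, (-5)^{2}≡25, (-5)^{4}≡23, (-5)^{8}≡13, (-5)^{16}≡40, (-5)^{32}≡9. So (-5)^{32} ≡ 9 (mod 43)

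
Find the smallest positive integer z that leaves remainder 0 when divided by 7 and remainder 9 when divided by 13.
M = 7 × 13 = 91. M₁ = 13, y₁ ≡ 6 (mod 7). M₂ = 7, y₂ ≡ 2 (mod 13). z = 0×13×6 + 9×7×2 ≡ 35 (mod 91)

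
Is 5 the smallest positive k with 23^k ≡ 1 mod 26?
Powers of 23 mod 26: 23^1≡23, 23^2≡9, 23^3≡25, 23^4≡3, 23^5≡17, 23^6≡1. 23^5≡17≢1, so ord ≠ 5. No, the actual order is 6.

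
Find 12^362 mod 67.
Using Fermat: 12^{66} ≡ 1 mod 67. 362 ≡ 32 mod 66. So 12^{362} ≡ 12^{32} ≡ 39 mod 67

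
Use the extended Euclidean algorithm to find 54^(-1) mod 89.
Extended GCD: 54(-28) + 89(17) = 1. So 54^(-1) ≡ -28 ≡ 61 (mod 89). Verify: 54 × 61 = 3294 ≡ 1 (mod 89)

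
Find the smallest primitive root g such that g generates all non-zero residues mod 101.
g = 2. Powers: [2, 4, 8, 16, 32, 64, 27, ...] generates all 100 non-zero residues.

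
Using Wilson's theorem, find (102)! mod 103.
By Wilson's theorem, (102)! ≡ -1 ≡ 102 (mod 103)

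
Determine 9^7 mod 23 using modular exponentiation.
By repeated squaring mod 23: 9^{1}≡9, 9^{2}≡12, 9^{4}≡6. Then 9^{7} = 9^{4+2+1} ≡ 6 × 12 × 9 ≡ 4 mod 23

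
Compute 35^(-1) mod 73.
Since 73 is prime, by Fermat 35^(-1) ≡ 35^{71} ≡ 48 mod 73. Verify: 35 × 48 = 1680 ≡ 1 mod 73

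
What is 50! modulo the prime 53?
(52)! = (50)! × (51) × (52) ≡ -1 mod 53. So (50)! ≡ -1 × [(52)(51)]^(-1) ≡ 26 mod 53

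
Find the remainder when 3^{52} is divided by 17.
By Fermat: 3^{16} ≡ 1 (mod 17). 52 = 3×16 + 4. So 3^{52} ≡ 3^{4} ≡ 13 (mod 17)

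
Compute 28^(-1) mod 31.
Since 31 is prime, by Fermat 28^(-1) ≡ 28^{29} ≡ 10 mod 31. Verify: 28 × 10 = 280 ≡ 1 mod 31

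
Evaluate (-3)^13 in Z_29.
By repeated squaring mod 29: (-3)^{1}≡26, (-3)^{2}≡9, (-3)^{4}≡23, (-3)^{8}≡7. Then (-3)^{13} = (-3)^{8+4+1} ≡ 7 × 23 × 26 ≡ 10 mod 29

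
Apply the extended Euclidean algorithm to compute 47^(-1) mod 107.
Extended GCD: 47(41) + 107(-18) = 1. So 47^(-1) ≡ 41 mod 107. Verify: 47 × 41 = 1927 ≡ 1 mod 107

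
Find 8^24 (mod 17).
Using Fermat: 8^{16} ≡ 1 (mod 17). 24 ≡ 8 (mod 16). So 8^{24} ≡ 8^{8} ≡ 1 (mod 17)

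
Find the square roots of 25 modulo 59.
The square roots of 25 mod 59 are 5 and 54. Verify: 5² = 25 ≡ 25 mod 59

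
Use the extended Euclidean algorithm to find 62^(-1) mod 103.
Extended GCD: 62(5) + 103(-3) = 1. So 62^(-1) ≡ 5 mod 103. Verify: 62 × 5 = 310 ≡ 1 mod 103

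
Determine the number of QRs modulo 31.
The squaring map on Z_31* is 2-to-1, so there are (30)/2 = 15 QRs.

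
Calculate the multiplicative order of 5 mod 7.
Powers of 5 mod 7: 5^1≡5, 5^2≡4, 5^3≡6, 5^4≡2, 5^5≡3, 5^6≡1. Order = 6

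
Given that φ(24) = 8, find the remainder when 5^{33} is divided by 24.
By Euler: 5^{8} ≡ 1 (mod 24) since gcd(5, 24) = 1. 33 = 4×8 + 1. So 5^{33} ≡ 5^{1} ≡ 5 (mod 24)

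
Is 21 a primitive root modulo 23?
ord_23(21) divides 22. For each prime q|22: 21^{11}≡22, 21^{2}≡4, none ≡ 1. So 21 has order 22 and is a primitive root mod 23.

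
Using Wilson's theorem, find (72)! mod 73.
By Wilson's theorem, (72)! ≡ -1 ≡ 72 mod 73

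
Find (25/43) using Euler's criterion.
(25/43) = 25^{21} mod 43 = 1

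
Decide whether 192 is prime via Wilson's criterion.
(191)! mod 192 = 0. Since 0 ≢ -1 (mod 192), 192 is not prime.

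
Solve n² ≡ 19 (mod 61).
The square roots of 19 mod 61 are 43 and 18. Verify: 43² = 1849 ≡ 19 (mod 61)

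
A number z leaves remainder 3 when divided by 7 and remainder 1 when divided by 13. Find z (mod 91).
M = 7 × 13 = 91. M₁ = 13, y₁ ≡ 6 (mod 7). M₂ = 7, y₂ ≡ 2 (mod 13). z = 3×13×6 + 1×7×2 ≡ 66 (mod 91)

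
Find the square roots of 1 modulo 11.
The square roots of 1 mod 11 are 1 and 10. Verify: 1² = 1 ≡ 1 (mod 11)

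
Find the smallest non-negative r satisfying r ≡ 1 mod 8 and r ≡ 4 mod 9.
M = 8 × 9 = 72. M₁ = 9, y₁ ≡ 1 mod 8. M₂ = 8, y₂ ≡ 8 mod 9. r = 1×9×1 + 4×8×8 ≡ 49 mod 72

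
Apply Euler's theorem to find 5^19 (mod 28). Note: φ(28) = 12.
By Euler: 5^{12} ≡ 1 (mod 28) since gcd(5, 28) = 1. 19 = 1×12 + 7. So 5^{19} ≡ 5^{7} ≡ 5 (mod 28)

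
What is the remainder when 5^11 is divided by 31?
By repeated squaring (mod 31): 5^{1}≡5, 5^{2}≡25, 5^{4}≡5, 5^{8}≡25. Then 5^{11} = 5^{8+2+1} ≡ 25 × 25 × 5 ≡ 25 (mod 31)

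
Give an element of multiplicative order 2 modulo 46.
45 has order 2 mod 46 since 45^{2} ≡ 1 (mod 46) and no smaller power works.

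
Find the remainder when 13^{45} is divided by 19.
By Fermat: 13^{18} ≡ 1 mod 19. 45 = 2×18 + 9. So 13^{45} ≡ 13^{9} ≡ 18 mod 19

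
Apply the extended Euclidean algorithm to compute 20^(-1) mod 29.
Extended GCD: 20(-13) + 29(9) = 1. So 20^(-1) ≡ -13 ≡ 16 mod 29. Verify: 20 × 16 = 320 ≡ 1 mod 29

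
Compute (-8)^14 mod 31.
By repeated squaring (mod 31): (-8)^{1}≡23, (-8)^{2}≡2, (-8)^{4}≡4, (-8)^{8}≡16. Then (-8)^{14} = (-8)^{8+4+2} ≡ 16 × 4 × 2 ≡ 4 (mod 31)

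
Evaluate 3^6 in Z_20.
By repeated squaring (mod 20): 3^{1}≡3, 3^{2}≡9, 3^{4}≡1. Then 3^{6} = 3^{4+2} ≡ 1 × 9 ≡ 9 (mod 20)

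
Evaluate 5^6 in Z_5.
By repeated squaring mod 5: 5^{1}≡0, 5^{2}≡0, 5^{4}≡0. Then 5^{6} = 5^{4+2} ≡ 0 × 0 ≡ 0 mod 5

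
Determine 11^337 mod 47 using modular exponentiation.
Using Fermat: 11^{46} ≡ 1 (mod 47). 337 ≡ 15 (mod 46). So 11^{337} ≡ 11^{15} ≡ 43 (mod 47)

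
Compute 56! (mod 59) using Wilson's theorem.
(58)! = (56)! × (57) × (58) ≡ -1 (mod 59). So (56)! ≡ -1 × [(58)(57)]^(-1) ≡ 29 (mod 59)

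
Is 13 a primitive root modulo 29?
13^{14} ≡ 1 mod 29 and 14 < 28, so ord_29(13) = 14 ≠ 28 and 13 is not a primitive root.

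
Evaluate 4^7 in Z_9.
By repeated squaring mod 9: 4^{1}≡4, 4^{2}≡7, 4^{4}≡4. Then 4^{7} = 4^{4+2+1} ≡ 4 × 7 × 4 ≡ 4 mod 9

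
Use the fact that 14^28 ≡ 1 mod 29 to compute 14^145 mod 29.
By Fermat: 14^{28} ≡ 1 mod 29. 145 ≡ 5 mod 28. So 14^{145} ≡ 14^{5} ≡ 19 mod 29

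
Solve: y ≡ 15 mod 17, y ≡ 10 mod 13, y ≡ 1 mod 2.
M = 17 × 13 × 2 = 442. M₁ = 26, y₁ ≡ 2 mod 17. M₂ = 34, y₂ ≡ 5 mod 13. M₃ = 221, y₃ ≡ 1 mod 2. y = 15×26×2 + 10×34×5 + 1×221×1 ≡ 49 mod 442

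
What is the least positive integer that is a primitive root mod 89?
g = 3. Powers: [3, 9, 27, 81, 65, 17, 51, 64, ...] generates all 88 non-zero residues.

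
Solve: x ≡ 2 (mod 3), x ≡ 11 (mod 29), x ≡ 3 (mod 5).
M = 3 × 29 × 5 = 435. M₁ = 145, y₁ ≡ 1 (mod 3). M₂ = 15, y₂ ≡ 2 (mod 29). M₃ = 87, y₃ ≡ 3 (mod 5). x = 2×145×1 + 11×15×2 + 3×87×3 ≡ 98 (mod 435)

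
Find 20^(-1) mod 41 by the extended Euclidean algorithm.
Extended GCD: 20(-2) + 41(1) = 1. So 20^(-1) ≡ -2 ≡ 39 mod 41. Verify: 20 × 39 = 780 ≡ 1 mod 41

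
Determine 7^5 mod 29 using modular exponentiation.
By repeated squaring mod 29: 7^{1}≡7, 7^{2}≡20, 7^{4}≡23. Then 7^{5} = 7^{4+1} ≡ 23 × 7 ≡ 16 mod 29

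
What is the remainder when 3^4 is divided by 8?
3^{4} = 81 ≡ 1 (mod 8)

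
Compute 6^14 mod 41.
By repeated squaring mod 41: 6^{1}≡6, 6^{2}≡36, 6^{4}≡25, 6^{8}≡10. Then 6^{14} = 6^{8+4+2} ≡ 10 × 25 × 36 ≡ 21 mod 41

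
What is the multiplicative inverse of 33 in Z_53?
Since 53 is prime, by Fermat 33^(-1) ≡ 33^{51} ≡ 45 mod 53. Verify: 33 × 45 = 1485 ≡ 1 mod 53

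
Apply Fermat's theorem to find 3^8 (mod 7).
By Fermat: 3^{6} ≡ 1 (mod 7). So 3^{8} = 3^{6} · 3^{2} ≡ 3^{2} ≡ 2 (mod 7)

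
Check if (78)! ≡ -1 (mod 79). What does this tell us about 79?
(78)! mod 79 = 78. Since this equals -1 (mod 79), Wilson confirms 79 is prime.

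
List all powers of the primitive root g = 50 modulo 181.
50^1, 50^2, ..., 50^{180} mod 181: [50, 147, 110, 70, 61, 154, 98, 13, 107, 101, 163, 5, 69, 11, 7, 169, 124, 46, 128, 65, 173, 143, 91, 25, 164, 55, 35, 121, 77, 49, 97, 144, 141, 172, 93, 125, 96, 94, 175, 62, 23, 64, 123, 177, 162, 136, 103, 82, 118, 108, 151, 129, 115, 139, 72, 161, 86, 137, 153, 48, 47, 178, 31, 102, 32, 152, 179, 81, 68, 142, 41, 59, 54, 166, 155, 148, 160, 36, 171, 43, 159, 167, 24, 114, 89, 106, 51, 16, 76, 180, 131, 34, 71, 111, 120, 27, 83, 168, 74, 80, 18, 176, 112, 170, 174, 12, 57, 135, 53, 116, 8, 38, 90, 156, 17, 126, 146, 60, 104, 132, 84, 37, 40, 9, 88, 56, 85, 87, 6, 119, 158, 117, 58, 4, 19, 45, 78, 99, 63, 73, 30, 52, 66, 42, 109, 20, 95, 44, 28, 133, 134, 3, 150, 79, 149, 29, 2, 100, 113, 39, 140, 122, 127, 15, 26, 33, 21, 145, 10, 138, 22, 14, 157, 67, 92, 75, 130, 165, 105, 1]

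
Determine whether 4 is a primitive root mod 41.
4^{10} ≡ 1 mod 41 and 10 < 40, so ord_41(4) = 10 ≠ 40 and 4 is not a primitive root.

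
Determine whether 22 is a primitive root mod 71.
ord_71(22) divides 70. For each prime q|70: 22^{35}≡70, 22^{14}≡5, 22^{10}≡37, none ≡ 1. So 22 has order 70 and is a primitive root mod 71.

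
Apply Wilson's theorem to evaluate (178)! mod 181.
(180)! = (178)! × (179) × (180) ≡ -1 (mod 181). So (178)! ≡ -1 × [(180)(179)]^(-1) ≡ 90 (mod 181)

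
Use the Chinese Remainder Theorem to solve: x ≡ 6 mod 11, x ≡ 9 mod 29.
M = 11 × 29 = 319. M₁ = 29, y₁ ≡ 8 mod 11. M₂ = 11, y₂ ≡ 8 mod 29. x = 6×29×8 + 9×11×8 ≡ 270 mod 319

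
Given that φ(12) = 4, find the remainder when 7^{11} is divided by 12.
By Euler: 7^{4} ≡ 1 mod 12 since gcd(7, 12) = 1. 11 = 2×4 + 3. So 7^{11} ≡ 7^{3} ≡ 7 mod 12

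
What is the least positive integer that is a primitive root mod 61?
g = 2. For each prime q|60: 2^{30}≡60, 2^{20}≡47, 2^{12}≡9, none ≡ 1, so ord_61(2) = 60 and 2 is a primitive root.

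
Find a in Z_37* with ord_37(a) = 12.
8 has order 12 mod 37 since 8^{12} ≡ 1 (mod 37) and no smaller power works.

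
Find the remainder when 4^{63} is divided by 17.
By Fermat: 4^{16} ≡ 1 mod 17. 63 = 3×16 + 15. So 4^{63} ≡ 4^{15} ≡ 13 mod 17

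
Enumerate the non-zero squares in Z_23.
QRs mod 23: {1, 2, 3, 4, 6, 8, 9, 12, 13, 16, 18}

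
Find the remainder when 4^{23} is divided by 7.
By Fermat: 4^{6} ≡ 1 mod 7. 23 = 3×6 + 5. So 4^{23} ≡ 4^{5} ≡ 2 mod 7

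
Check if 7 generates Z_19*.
7^{3} ≡ 1 (mod 19) and 3 < 18, so ord_19(7) = 3 ≠ 18 and 7 is not a primitive root.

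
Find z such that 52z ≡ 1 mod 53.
Since 53 is prime, by Fermat 52^(-1) ≡ 52^{51} ≡ 52 mod 53. Verify: 52 × 52 = 2704 ≡ 1 mod 53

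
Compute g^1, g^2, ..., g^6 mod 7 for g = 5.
5^1, 5^2, ..., 5^{6} mod 7: [5, 4, 6, 2, 3, 1]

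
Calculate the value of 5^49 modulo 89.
By repeated squaring (mod 89): 5^{1}≡5, 5^{2}≡25, 5^{4}≡2, 5^{8}≡4, 5^{16}≡16, 5^{32}≡78. Then 5^{49} = 5^{32+16+1} ≡ 78 × 16 × 5 ≡ 10 (mod 89)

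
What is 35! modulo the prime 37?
(36)! = (35)! × (36) ≡ -1 (mod 37). So (35)! ≡ -1 × (36)^(-1) ≡ (-1)×(-1) = 1 (mod 37)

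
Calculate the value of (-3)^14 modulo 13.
Using Fermat: (-3)^{12} ≡ 1 (mod 13). 14 ≡ 2 (mod 12). So (-3)^{14} ≡ (-3)^{2} ≡ 9 (mod 13)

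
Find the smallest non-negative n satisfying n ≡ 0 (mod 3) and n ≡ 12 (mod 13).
M = 3 × 13 = 39. M₁ = 13, y₁ ≡ 1 (mod 3). M₂ = 3, y₂ ≡ 9 (mod 13). n = 0×13×1 + 12×3×9 ≡ 12 (mod 39)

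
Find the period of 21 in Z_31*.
Powers of 21 mod 31: 21^1≡21, 21^2≡7, 21^3≡23, 21^4≡18, 21^5≡6, 21^6≡2, 21^7≡11, 21^8≡14, 21^9≡15, 21^10≡5, 21^11≡12, 21^12≡4, 21^13≡22, 21^14≡28, 21^15≡30, 21^16≡10, 21^17≡24, 21^18≡8, 21^19≡13, 21^20≡25, 21^21≡29, 21^22≡20, 21^23≡17, 21^24≡16, 21^25≡26, 21^26≡19, 21^27≡27, 21^28≡9, 21^29≡3, 21^30≡1. ord_31(21) = 30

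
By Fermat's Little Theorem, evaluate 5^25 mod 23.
By Fermat: 5^{22} ≡ 1 (mod 23). So 5^{25} = 5^{22} · 5^{3} ≡ 5^{3} ≡ 10 (mod 23)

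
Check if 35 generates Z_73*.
35^{36} ≡ 1 mod 73 and 36 < 72, so ord_73(35) = 36 ≠ 72 and 35 is not a primitive root.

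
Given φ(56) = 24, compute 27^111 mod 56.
By Euler: 27^{24} ≡ 1 (mod 56) since gcd(27, 56) = 1. 111 = 4×24 + 15. So 27^{111} ≡ 27^{15} ≡ 27 (mod 56)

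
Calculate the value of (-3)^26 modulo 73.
By repeated squaring (mod 73): (-3)^{1}≡70, (-3)^{2}≡9, (-3)^{4}≡8, (-3)^{8}≡64, (-3)^{16}≡8. Then (-3)^{26} = (-3)^{16+8+2} ≡ 8 × 64 × 9 ≡ 9 (mod 73)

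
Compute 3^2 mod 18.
3^{2} = 9 ≡ 9 mod 18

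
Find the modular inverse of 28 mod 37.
Since 37 is prime, by Fermat 28^(-1) ≡ 28^{35} ≡ 4 (mod 37). Verify: 28 × 4 = 112 ≡ 1 (mod 37)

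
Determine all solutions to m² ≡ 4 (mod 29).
The square roots of 4 mod 29 are 27 and 2. Verify: 27² = 729 ≡ 4 (mod 29)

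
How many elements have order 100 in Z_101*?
Number of primitive roots mod 101 = φ(p-1) = φ(100) = 40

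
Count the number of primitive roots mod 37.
Number of primitive roots mod 37 = φ(p-1) = φ(36) = 12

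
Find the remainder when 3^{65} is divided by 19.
By Fermat: 3^{18} ≡ 1 (mod 19). 65 = 3×18 + 11. So 3^{65} ≡ 3^{11} ≡ 10 (mod 19)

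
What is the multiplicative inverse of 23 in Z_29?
Since 29 is prime, by Fermat 23^(-1) ≡ 23^{27} ≡ 24 (mod 29). Verify: 23 × 24 = 552 ≡ 1 (mod 29)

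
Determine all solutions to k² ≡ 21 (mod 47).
The square roots of 21 mod 47 are 16 and 31. Verify: 16² = 256 ≡ 21 (mod 47)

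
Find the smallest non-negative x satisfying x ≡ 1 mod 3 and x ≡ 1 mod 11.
M = 3 × 11 = 33. M₁ = 11, y₁ ≡ 2 mod 3. M₂ = 3, y₂ ≡ 4 mod 11. x = 1×11×2 + 1×3×4 ≡ 1 mod 33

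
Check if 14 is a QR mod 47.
By Euler's criterion: 14^{23} ≡ 1 mod 47. Since this equals 1, 14 is a QR.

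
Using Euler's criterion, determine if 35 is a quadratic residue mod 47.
By Euler's criterion: 35^{23} ≡ 46 (mod 47). Since this equals -1 (≡ 46), 35 is not a QR.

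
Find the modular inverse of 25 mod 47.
Since 47 is prime, by Fermat 25^(-1) ≡ 25^{45} ≡ 32 mod 47. Verify: 25 × 32 = 800 ≡ 1 mod 47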